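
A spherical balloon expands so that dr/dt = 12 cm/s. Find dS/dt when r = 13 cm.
1248π cm²/s

S = 4πr²
dS/dt = dS/dr · dr/dt = 8πr · 12
At r = 13: dS/dt = 1248π cm²/s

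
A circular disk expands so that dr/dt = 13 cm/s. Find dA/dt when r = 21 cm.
546π cm²/s

A = πr²
dA/dt = 2πr · dr/dt = 2π(21)(13) = 546π cm²/s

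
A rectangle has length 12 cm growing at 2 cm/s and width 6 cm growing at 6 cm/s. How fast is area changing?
84 cm²/s

A = lw
dA/dt = w·dl/dt + l·dw/dt = 6·2 + 12·6 = 84 cm²/s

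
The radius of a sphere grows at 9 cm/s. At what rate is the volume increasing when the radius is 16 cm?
9216π cm³/s

V = (4/3)πr³
dV/dt = dV/dr · dr/dt = 4πr² · 9
At r = 16: dV/dt = 9216π cm³/s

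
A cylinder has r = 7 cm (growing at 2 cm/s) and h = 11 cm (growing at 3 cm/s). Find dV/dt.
455π cm³/s

V = πr²h
dV/dt = 2πrh·dr/dt + πr²·dh/dt
= 2π(7)(11)(2) + π(7)²(3)
= 455π cm³/s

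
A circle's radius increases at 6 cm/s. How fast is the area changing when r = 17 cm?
204π cm²/s

A = πr²
dA/dt = 2πr · dr/dt = 2π(17)(6) = 204π cm²/s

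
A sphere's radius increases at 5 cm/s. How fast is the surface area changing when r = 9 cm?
360π cm²/s

S = 4πr²
dS/dt = dS/dr · dr/dt = 8πr · 5
At r = 9: dS/dt = 360π cm²/s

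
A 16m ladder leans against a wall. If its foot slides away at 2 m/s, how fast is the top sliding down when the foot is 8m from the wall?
2√3/3 ≈ 1.155 m/s

x² + y² = 16²
2x·dx/dt + 2y·dy/dt = 0
dy/dt = -x/y · dx/dt = -8/(8√3) · 2 = -2√3/3 m/s
The top is descending at 2√3/3 ≈ 1.155 m/s.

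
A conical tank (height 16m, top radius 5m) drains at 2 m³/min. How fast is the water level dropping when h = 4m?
32/(25π) ≈ 0.4074 m/min

r/h = 5/16, so r = (5/16)h
V = (1/3)πr²h = (1/3)π((5/16)h)²h = (25/768)πh³
dV/dh = (25/256)πh²
dh/dt = (dV/dt)/(dV/dh) = -2/((25/256)π·4²) = -32/(25π) m/min
The level is dropping at 32/(25π) ≈ 0.4074 m/min.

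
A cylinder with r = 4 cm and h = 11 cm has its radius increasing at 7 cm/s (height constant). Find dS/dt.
266π cm²/s

S = 2πrh + 2πr² (lateral + bases)
dS/dt = (2πh + 4πr)·dr/dt = (2π·11 + 4π·4)·7
= 266π cm²/s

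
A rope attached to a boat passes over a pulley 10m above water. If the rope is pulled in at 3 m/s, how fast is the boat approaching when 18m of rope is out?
27√14/28 ≈ 3.608 m/s

rope² = x² + 10²
x = √(18² - 10²) = 4√14
dx/dt = (rope/x) · d(rope)/dt = (18/(4√14)) · (-3) = -27√14/28 m/s
The boat approaches at 27√14/28 ≈ 3.608 m/s.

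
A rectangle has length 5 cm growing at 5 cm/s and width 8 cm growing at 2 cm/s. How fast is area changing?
50 cm²/s

A = lw
dA/dt = w·dl/dt + l·dw/dt = 8·5 + 5·2 = 50 cm²/s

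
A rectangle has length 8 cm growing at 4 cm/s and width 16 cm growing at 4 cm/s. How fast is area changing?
96 cm²/s

A = lw
dA/dt = w·dl/dt + l·dw/dt = 16·4 + 8·4 = 96 cm²/s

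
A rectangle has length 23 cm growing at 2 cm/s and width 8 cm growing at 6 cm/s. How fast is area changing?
154 cm²/s

A = lw
dA/dt = w·dl/dt + l·dw/dt = 8·2 + 23·6 = 154 cm²/s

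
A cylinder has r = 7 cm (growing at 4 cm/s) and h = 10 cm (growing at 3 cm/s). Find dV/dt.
707π cm³/s

V = πr²h
dV/dt = 2πrh·dr/dt + πr²·dh/dt
= 2π(7)(10)(4) + π(7)²(3)
= 707π cm³/s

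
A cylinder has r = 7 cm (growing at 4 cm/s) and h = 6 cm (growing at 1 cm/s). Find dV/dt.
385π cm³/s

V = πr²h
dV/dt = 2πrh·dr/dt + πr²·dh/dt
= 2π(7)(6)(4) + π(7)²(1)
= 385π cm³/s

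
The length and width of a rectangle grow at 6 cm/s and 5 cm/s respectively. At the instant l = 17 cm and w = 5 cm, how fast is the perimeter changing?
22 cm/s

P = 2(l + w)
dP/dt = 2(dl/dt + dw/dt) = 2(6 + 5) = 22 cm/s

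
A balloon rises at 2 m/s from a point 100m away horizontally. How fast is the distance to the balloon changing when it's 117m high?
234√23689/23689 ≈ 1.52 m/s

z² = 100² + y²
z = √(100² + 117²) = √23689
dz/dt = y/z · dy/dt = 117/√23689 · 2 = 234√23689/23689 ≈ 1.52 m/s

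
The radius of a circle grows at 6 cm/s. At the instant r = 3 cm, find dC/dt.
12π cm/s

C = 2πr
dC/dt = 2π · dr/dt = 2π · 6 = 12π cm/s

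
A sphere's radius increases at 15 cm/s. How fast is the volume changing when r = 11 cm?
7260π cm³/s

V = (4/3)πr³
dV/dt = dV/dr · dr/dt = 4πr² · 15
At r = 11: dV/dt = 7260π cm³/s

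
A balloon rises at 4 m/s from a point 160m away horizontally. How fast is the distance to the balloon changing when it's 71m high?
284√30641/30641 ≈ 1.622 m/s

z² = 160² + y²
z = √(160² + 71²) = √30641
dz/dt = y/z · dy/dt = 71/√30641 · 4 = 284√30641/30641 ≈ 1.622 m/s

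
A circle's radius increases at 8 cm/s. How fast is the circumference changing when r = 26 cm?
16π cm/s

C = 2πr
dC/dt = 2π · dr/dt = 2π · 8 = 16π cm/s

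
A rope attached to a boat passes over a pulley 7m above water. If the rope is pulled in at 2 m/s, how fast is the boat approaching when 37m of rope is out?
37√330/330 ≈ 2.037 m/s

rope² = x² + 7²
x = √(37² - 7²) = 2√330
dx/dt = (rope/x) · d(rope)/dt = (37/(2√330)) · (-2) = -37√330/330 m/s
The boat approaches at 37√330/330 ≈ 2.037 m/s.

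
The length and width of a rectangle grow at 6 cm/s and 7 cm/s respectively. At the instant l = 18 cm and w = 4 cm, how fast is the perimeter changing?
26 cm/s

P = 2(l + w)
dP/dt = 2(dl/dt + dw/dt) = 2(6 + 7) = 26 cm/s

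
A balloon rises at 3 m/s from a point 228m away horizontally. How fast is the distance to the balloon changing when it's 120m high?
30√461/461 ≈ 1.397 m/s

z² = 228² + y²
z = √(228² + 120²) = 12√461
dz/dt = y/z · dy/dt = 120/(12√461) · 3 = 30√461/461 ≈ 1.397 m/s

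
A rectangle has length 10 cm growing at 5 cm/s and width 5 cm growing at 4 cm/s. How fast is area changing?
65 cm²/s

A = lw
dA/dt = w·dl/dt + l·dw/dt = 5·5 + 10·4 = 65 cm²/s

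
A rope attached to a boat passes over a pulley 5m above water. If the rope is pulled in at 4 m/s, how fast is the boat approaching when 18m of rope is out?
72√299/299 ≈ 4.164 m/s

rope² = x² + 5²
x = √(18² - 5²) = √299
dx/dt = (rope/x) · d(rope)/dt = (18/√299) · (-4) = -72√299/299 m/s
The boat approaches at 72√299/299 ≈ 4.164 m/s.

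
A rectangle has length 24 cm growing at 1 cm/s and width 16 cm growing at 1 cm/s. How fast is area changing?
40 cm²/s

A = lw
dA/dt = w·dl/dt + l·dw/dt = 16·1 + 24·1 = 40 cm²/s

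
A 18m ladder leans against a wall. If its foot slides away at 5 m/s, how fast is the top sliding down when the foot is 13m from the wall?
13√155/31 ≈ 5.221 m/s

x² + y² = 18²
2x·dx/dt + 2y·dy/dt = 0
dy/dt = -x/y · dx/dt = -13/√155 · 5 = -13√155/31 m/s
The top is descending at 13√155/31 ≈ 5.221 m/s.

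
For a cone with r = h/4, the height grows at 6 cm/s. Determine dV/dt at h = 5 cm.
75π/8 cm³/s

V = (1/3)π(h/4)²h = πh³/48
dV/dt = πh²/16 · 6
At h = 5: dV/dt = 75π/8 cm³/s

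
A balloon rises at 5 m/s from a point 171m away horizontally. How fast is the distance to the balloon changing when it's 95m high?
25√106/106 ≈ 2.428 m/s

z² = 171² + y²
z = √(171² + 95²) = 19√106
dz/dt = y/z · dy/dt = 95/(19√106) · 5 = 25√106/106 ≈ 2.428 m/s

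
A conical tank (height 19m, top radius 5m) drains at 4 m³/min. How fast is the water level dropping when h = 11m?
1444/(3025π) ≈ 0.1519 m/min

r/h = 5/19, so r = (5/19)h
V = (1/3)πr²h = (1/3)π((5/19)h)²h = (25/1083)πh³
dV/dh = (25/361)πh²
dh/dt = (dV/dt)/(dV/dh) = -4/((25/361)π·11²) = -1444/(3025π) m/min
The level is dropping at 1444/(3025π) ≈ 0.1519 m/min.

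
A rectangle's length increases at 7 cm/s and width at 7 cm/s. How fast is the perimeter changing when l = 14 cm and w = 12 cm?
28 cm/s

P = 2(l + w)
dP/dt = 2(dl/dt + dw/dt) = 2(7 + 7) = 28 cm/s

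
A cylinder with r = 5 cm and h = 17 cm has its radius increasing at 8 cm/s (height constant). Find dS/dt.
432π cm²/s

S = 2πrh + 2πr² (lateral + bases)
dS/dt = (2πh + 4πr)·dr/dt = (2π·17 + 4π·5)·8
= 432π cm²/s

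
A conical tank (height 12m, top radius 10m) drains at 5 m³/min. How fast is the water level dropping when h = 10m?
9/(125π) ≈ 0.02292 m/min

r/h = 10/12, so r = (5/6)h
V = (1/3)πr²h = (1/3)π((5/6)h)²h = (25/108)πh³
dV/dh = (25/36)πh²
dh/dt = (dV/dt)/(dV/dh) = -5/((25/36)π·10²) = -9/(125π) m/min
The level is dropping at 9/(125π) ≈ 0.02292 m/min.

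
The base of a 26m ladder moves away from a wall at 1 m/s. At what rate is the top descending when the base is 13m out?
√3/3 ≈ 0.5774 m/s

x² + y² = 26²
2x·dx/dt + 2y·dy/dt = 0
dy/dt = -x/y · dx/dt = -13/(13√3) · 1 = -√3/3 m/s
The top is descending at √3/3 ≈ 0.5774 m/s.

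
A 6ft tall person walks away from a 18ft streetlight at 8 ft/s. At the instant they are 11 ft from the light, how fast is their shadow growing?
4 ft/s

By similar triangles: 18/(x+s) = 6/s
Solving: s = 6x/12
ds/dt = 6/12 · dx/dt = 1/2 · 8 = 4 ft/s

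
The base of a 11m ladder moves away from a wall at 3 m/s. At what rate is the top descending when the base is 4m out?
4√105/35 ≈ 1.171 m/s

x² + y² = 11²
2x·dx/dt + 2y·dy/dt = 0
dy/dt = -x/y · dx/dt = -4/√105 · 3 = -4√105/35 m/s
The top is descending at 4√105/35 ≈ 1.171 m/s.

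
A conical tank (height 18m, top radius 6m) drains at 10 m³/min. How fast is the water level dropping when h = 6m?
5/(2π) ≈ 0.7958 m/min

r/h = 6/18, so r = (1/3)h
V = (1/3)πr²h = (1/3)π((1/3)h)²h = (1/27)πh³
dV/dh = (1/9)πh²
dh/dt = (dV/dt)/(dV/dh) = -10/((1/9)π·6²) = -5/(2π) m/min
The level is dropping at 5/(2π) ≈ 0.7958 m/min.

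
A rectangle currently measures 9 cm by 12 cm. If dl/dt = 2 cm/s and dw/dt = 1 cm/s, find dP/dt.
6 cm/s

P = 2(l + w)
dP/dt = 2(dl/dt + dw/dt) = 2(2 + 1) = 6 cm/s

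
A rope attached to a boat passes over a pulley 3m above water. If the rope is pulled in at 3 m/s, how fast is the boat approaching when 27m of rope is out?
27√5/20 ≈ 3.019 m/s

rope² = x² + 3²
x = √(27² - 3²) = 12√5
dx/dt = (rope/x) · d(rope)/dt = (27/(12√5)) · (-3) = -27√5/20 m/s
The boat approaches at 27√5/20 ≈ 3.019 m/s.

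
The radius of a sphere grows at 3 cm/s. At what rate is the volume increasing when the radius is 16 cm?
3072π cm³/s

V = (4/3)πr³
dV/dt = dV/dr · dr/dt = 4πr² · 3
At r = 16: dV/dt = 3072π cm³/s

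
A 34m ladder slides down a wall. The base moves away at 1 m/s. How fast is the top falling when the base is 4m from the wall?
2√285/285 ≈ 0.1185 m/s

x² + y² = 34²
2x·dx/dt + 2y·dy/dt = 0
dy/dt = -x/y · dx/dt = -4/(2√285) · 1 = -2√285/285 m/s
The top is descending at 2√285/285 ≈ 0.1185 m/s.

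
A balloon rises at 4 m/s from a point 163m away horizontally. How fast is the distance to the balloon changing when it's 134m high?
536√1781/8905 ≈ 2.54 m/s

z² = 163² + y²
z = √(163² + 134²) = 5√1781
dz/dt = y/z · dy/dt = 134/(5√1781) · 4 = 536√1781/8905 ≈ 2.54 m/s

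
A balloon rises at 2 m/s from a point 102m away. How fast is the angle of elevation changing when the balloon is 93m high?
0.010707 rad/s

tan(θ) = y/102
sec²(θ) · dθ/dt = (1/102) · dy/dt
dθ/dt = cos²(θ)/102 · 2 = 102/(102² + 93²) · 2
dθ/dt = 0.010707 rad/s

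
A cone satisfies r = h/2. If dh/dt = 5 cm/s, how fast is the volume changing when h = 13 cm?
845π/4 cm³/s

V = (1/3)π(h/2)²h = πh³/12
dV/dt = πh²/4 · 5
At h = 13: dV/dt = 845π/4 cm³/s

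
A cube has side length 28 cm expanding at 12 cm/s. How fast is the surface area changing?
4032 cm²/s

A = 6s²
dA/dt = 12s · ds/dt = 12·28·12 = 4032 cm²/s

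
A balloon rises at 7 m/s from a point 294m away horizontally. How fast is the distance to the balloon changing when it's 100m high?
350√24109/24109 ≈ 2.254 m/s

z² = 294² + y²
z = √(294² + 100²) = 2√24109
dz/dt = y/z · dy/dt = 100/(2√24109) · 7 = 350√24109/24109 ≈ 2.254 m/s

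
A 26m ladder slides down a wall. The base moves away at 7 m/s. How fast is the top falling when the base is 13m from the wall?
7√3/3 ≈ 4.041 m/s

x² + y² = 26²
2x·dx/dt + 2y·dy/dt = 0
dy/dt = -x/y · dx/dt = -13/(13√3) · 7 = -7√3/3 m/s
The top is descending at 7√3/3 ≈ 4.041 m/s.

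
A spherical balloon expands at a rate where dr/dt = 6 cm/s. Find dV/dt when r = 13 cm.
4056π cm³/s

V = (4/3)πr³
dV/dt = dV/dr · dr/dt = 4πr² · 6
At r = 13: dV/dt = 4056π cm³/s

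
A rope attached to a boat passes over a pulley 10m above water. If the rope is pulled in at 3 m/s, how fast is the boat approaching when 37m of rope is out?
37√141/141 ≈ 3.116 m/s

rope² = x² + 10²
x = √(37² - 10²) = 3√141
dx/dt = (rope/x) · d(rope)/dt = (37/(3√141)) · (-3) = -37√141/141 m/s
The boat approaches at 37√141/141 ≈ 3.116 m/s.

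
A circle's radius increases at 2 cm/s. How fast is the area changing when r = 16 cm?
64π cm²/s

A = πr²
dA/dt = 2πr · dr/dt = 2π(16)(2) = 64π cm²/s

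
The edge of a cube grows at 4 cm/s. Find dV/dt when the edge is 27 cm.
8748 cm³/s

V = s³
dV/dt = 3s² · ds/dt = 3·27²·4 = 8748 cm³/s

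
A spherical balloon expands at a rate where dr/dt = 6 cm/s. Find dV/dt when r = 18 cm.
7776π cm³/s

V = (4/3)πr³
dV/dt = dV/dr · dr/dt = 4πr² · 6
At r = 18: dV/dt = 7776π cm³/s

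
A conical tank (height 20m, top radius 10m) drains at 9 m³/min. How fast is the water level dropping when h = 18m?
1/(9π) ≈ 0.03537 m/min

r/h = 10/20, so r = (1/2)h
V = (1/3)πr²h = (1/3)π((1/2)h)²h = (1/12)πh³
dV/dh = (1/4)πh²
dh/dt = (dV/dt)/(dV/dh) = -9/((1/4)π·18²) = -1/(9π) m/min
The level is dropping at 1/(9π) ≈ 0.03537 m/min.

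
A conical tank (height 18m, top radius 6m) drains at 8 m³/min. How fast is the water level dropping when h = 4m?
9/(2π) ≈ 1.432 m/min

r/h = 6/18, so r = (1/3)h
V = (1/3)πr²h = (1/3)π((1/3)h)²h = (1/27)πh³
dV/dh = (1/9)πh²
dh/dt = (dV/dt)/(dV/dh) = -8/((1/9)π·4²) = -9/(2π) m/min
The level is dropping at 9/(2π) ≈ 1.432 m/min.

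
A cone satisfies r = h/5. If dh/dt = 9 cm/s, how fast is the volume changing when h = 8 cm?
576π/25 cm³/s

V = (1/3)π(h/5)²h = πh³/75
dV/dt = πh²/25 · 9
At h = 8: dV/dt = 576π/25 cm³/s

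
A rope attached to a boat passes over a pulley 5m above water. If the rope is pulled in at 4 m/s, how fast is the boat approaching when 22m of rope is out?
88√51/153 ≈ 4.107 m/s

rope² = x² + 5²
x = √(22² - 5²) = 3√51
dx/dt = (rope/x) · d(rope)/dt = (22/(3√51)) · (-4) = -88√51/153 m/s
The boat approaches at 88√51/153 ≈ 4.107 m/s.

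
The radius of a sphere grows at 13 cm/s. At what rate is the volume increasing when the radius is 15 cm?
11700π cm³/s

V = (4/3)πr³
dV/dt = dV/dr · dr/dt = 4πr² · 13
At r = 15: dV/dt = 11700π cm³/s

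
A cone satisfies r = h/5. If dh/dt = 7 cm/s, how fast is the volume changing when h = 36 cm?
9072π/25 cm³/s

V = (1/3)π(h/5)²h = πh³/75
dV/dt = πh²/25 · 7
At h = 36: dV/dt = 9072π/25 cm³/s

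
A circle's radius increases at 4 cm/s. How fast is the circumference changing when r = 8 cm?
8π cm/s

C = 2πr
dC/dt = 2π · dr/dt = 2π · 4 = 8π cm/s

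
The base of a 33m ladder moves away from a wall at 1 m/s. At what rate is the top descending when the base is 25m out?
25√29/116 ≈ 1.161 m/s

x² + y² = 33²
2x·dx/dt + 2y·dy/dt = 0
dy/dt = -x/y · dx/dt = -25/(4√29) · 1 = -25√29/116 m/s
The top is descending at 25√29/116 ≈ 1.161 m/s.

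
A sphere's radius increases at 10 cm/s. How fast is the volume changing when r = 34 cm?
46240π cm³/s

V = (4/3)πr³
dV/dt = dV/dr · dr/dt = 4πr² · 10
At r = 34: dV/dt = 46240π cm³/s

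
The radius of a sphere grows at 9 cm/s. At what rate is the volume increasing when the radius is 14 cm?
7056π cm³/s

V = (4/3)πr³
dV/dt = dV/dr · dr/dt = 4πr² · 9
At r = 14: dV/dt = 7056π cm³/s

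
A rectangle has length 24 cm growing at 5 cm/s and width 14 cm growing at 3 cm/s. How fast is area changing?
142 cm²/s

A = lw
dA/dt = w·dl/dt + l·dw/dt = 14·5 + 24·3 = 142 cm²/s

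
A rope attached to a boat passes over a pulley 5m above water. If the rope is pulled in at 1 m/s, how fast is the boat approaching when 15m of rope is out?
3√2/4 ≈ 1.061 m/s

rope² = x² + 5²
x = √(15² - 5²) = 10√2
dx/dt = (rope/x) · d(rope)/dt = (15/(10√2)) · (-1) = -3√2/4 m/s
The boat approaches at 3√2/4 ≈ 1.061 m/s.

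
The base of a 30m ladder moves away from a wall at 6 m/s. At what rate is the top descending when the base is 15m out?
2√3 ≈ 3.464 m/s

x² + y² = 30²
2x·dx/dt + 2y·dy/dt = 0
dy/dt = -x/y · dx/dt = -15/(15√3) · 6 = -2√3 m/s
The top is descending at 2√3 ≈ 3.464 m/s.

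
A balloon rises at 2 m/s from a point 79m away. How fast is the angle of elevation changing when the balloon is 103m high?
0.009377 rad/s

tan(θ) = y/79
sec²(θ) · dθ/dt = (1/79) · dy/dt
dθ/dt = cos²(θ)/79 · 2 = 79/(79² + 103²) · 2
dθ/dt = 0.009377 rad/s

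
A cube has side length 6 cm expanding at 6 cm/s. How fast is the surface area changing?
432 cm²/s

A = 6s²
dA/dt = 12s · ds/dt = 12·6·6 = 432 cm²/s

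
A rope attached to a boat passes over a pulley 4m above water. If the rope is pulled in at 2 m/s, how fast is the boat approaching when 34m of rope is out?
34√285/285 ≈ 2.014 m/s

rope² = x² + 4²
x = √(34² - 4²) = 2√285
dx/dt = (rope/x) · d(rope)/dt = (34/(2√285)) · (-2) = -34√285/285 m/s
The boat approaches at 34√285/285 ≈ 2.014 m/s.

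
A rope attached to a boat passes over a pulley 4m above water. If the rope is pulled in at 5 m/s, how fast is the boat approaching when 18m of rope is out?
45√77/77 ≈ 5.128 m/s

rope² = x² + 4²
x = √(18² - 4²) = 2√77
dx/dt = (rope/x) · d(rope)/dt = (18/(2√77)) · (-5) = -45√77/77 m/s
The boat approaches at 45√77/77 ≈ 5.128 m/s.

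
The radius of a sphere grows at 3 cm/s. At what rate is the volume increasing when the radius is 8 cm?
768π cm³/s

V = (4/3)πr³
dV/dt = dV/dr · dr/dt = 4πr² · 3
At r = 8: dV/dt = 768π cm³/s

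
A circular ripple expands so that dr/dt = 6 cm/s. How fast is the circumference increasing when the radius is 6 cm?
12π cm/s

C = 2πr
dC/dt = 2π · dr/dt = 2π · 6 = 12π cm/s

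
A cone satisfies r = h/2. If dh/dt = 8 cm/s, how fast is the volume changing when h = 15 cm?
450π cm³/s

V = (1/3)π(h/2)²h = πh³/12
dV/dt = πh²/4 · 8
At h = 15: dV/dt = 450π cm³/s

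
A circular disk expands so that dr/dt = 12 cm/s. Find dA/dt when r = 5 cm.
120π cm²/s

A = πr²
dA/dt = 2πr · dr/dt = 2π(5)(12) = 120π cm²/s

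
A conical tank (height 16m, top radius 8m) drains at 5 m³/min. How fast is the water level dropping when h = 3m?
20/(9π) ≈ 0.7074 m/min

r/h = 8/16, so r = (1/2)h
V = (1/3)πr²h = (1/3)π((1/2)h)²h = (1/12)πh³
dV/dh = (1/4)πh²
dh/dt = (dV/dt)/(dV/dh) = -5/((1/4)π·3²) = -20/(9π) m/min
The level is dropping at 20/(9π) ≈ 0.7074 m/min.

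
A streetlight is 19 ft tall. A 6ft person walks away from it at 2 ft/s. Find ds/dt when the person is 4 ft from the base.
12/13 ft/s

By similar triangles: 19/(x+s) = 6/s
Solving: s = 6x/13
ds/dt = 6/13 · dx/dt = 6/13 · 2 = 12/13 ft/s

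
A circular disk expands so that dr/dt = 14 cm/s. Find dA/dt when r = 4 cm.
112π cm²/s

A = πr²
dA/dt = 2πr · dr/dt = 2π(4)(14) = 112π cm²/s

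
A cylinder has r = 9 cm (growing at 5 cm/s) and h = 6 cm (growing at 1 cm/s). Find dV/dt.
621π cm³/s

V = πr²h
dV/dt = 2πrh·dr/dt + πr²·dh/dt
= 2π(9)(6)(5) + π(9)²(1)
= 621π cm³/s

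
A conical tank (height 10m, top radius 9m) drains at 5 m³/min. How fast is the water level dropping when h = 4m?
125/(324π) ≈ 0.1228 m/min

r/h = 9/10, so r = (9/10)h
V = (1/3)πr²h = (1/3)π((9/10)h)²h = (27/100)πh³
dV/dh = (81/100)πh²
dh/dt = (dV/dt)/(dV/dh) = -5/((81/100)π·4²) = -125/(324π) m/min
The level is dropping at 125/(324π) ≈ 0.1228 m/min.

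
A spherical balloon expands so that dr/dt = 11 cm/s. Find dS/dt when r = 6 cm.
528π cm²/s

S = 4πr²
dS/dt = dS/dr · dr/dt = 8πr · 11
At r = 6: dS/dt = 528π cm²/s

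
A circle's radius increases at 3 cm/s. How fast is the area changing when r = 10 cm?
60π cm²/s

A = πr²
dA/dt = 2πr · dr/dt = 2π(10)(3) = 60π cm²/s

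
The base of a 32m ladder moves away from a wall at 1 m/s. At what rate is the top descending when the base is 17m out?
17√15/105 ≈ 0.6271 m/s

x² + y² = 32²
2x·dx/dt + 2y·dy/dt = 0
dy/dt = -x/y · dx/dt = -17/(7√15) · 1 = -17√15/105 m/s
The top is descending at 17√15/105 ≈ 0.6271 m/s.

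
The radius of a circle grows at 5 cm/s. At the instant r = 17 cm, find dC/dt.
10π cm/s

C = 2πr
dC/dt = 2π · dr/dt = 2π · 5 = 10π cm/s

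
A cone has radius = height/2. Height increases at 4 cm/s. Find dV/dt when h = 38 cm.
1444π cm³/s

V = (1/3)π(h/2)²h = πh³/12
dV/dt = πh²/4 · 4
At h = 38: dV/dt = 1444π cm³/s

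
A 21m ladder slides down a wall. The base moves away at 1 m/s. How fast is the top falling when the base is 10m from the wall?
10√341/341 ≈ 0.5415 m/s

x² + y² = 21²
2x·dx/dt + 2y·dy/dt = 0
dy/dt = -x/y · dx/dt = -10/√341 · 1 = -10√341/341 m/s
The top is descending at 10√341/341 ≈ 0.5415 m/s.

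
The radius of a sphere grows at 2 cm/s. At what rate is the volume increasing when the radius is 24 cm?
4608π cm³/s

V = (4/3)πr³
dV/dt = dV/dr · dr/dt = 4πr² · 2
At r = 24: dV/dt = 4608π cm³/s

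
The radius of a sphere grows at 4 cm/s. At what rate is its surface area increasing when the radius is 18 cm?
576π cm²/s

S = 4πr²
dS/dt = dS/dr · dr/dt = 8πr · 4
At r = 18: dS/dt = 576π cm²/s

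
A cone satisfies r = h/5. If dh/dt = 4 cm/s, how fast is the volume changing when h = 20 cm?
64π cm³/s

V = (1/3)π(h/5)²h = πh³/75
dV/dt = πh²/25 · 4
At h = 20: dV/dt = 64π cm³/s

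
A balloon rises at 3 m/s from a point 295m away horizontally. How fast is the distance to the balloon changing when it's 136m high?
408√105521/105521 ≈ 1.256 m/s

z² = 295² + y²
z = √(295² + 136²) = √105521
dz/dt = y/z · dy/dt = 136/√105521 · 3 = 408√105521/105521 ≈ 1.256 m/s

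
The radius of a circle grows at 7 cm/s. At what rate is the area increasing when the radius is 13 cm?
182π cm²/s

A = πr²
dA/dt = 2πr · dr/dt = 2π(13)(7) = 182π cm²/s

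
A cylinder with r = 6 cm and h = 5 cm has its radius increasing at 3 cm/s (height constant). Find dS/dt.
102π cm²/s

S = 2πrh + 2πr² (lateral + bases)
dS/dt = (2πh + 4πr)·dr/dt = (2π·5 + 4π·6)·3
= 102π cm²/s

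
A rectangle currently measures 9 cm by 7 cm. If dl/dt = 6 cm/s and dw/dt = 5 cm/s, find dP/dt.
22 cm/s

P = 2(l + w)
dP/dt = 2(dl/dt + dw/dt) = 2(6 + 5) = 22 cm/s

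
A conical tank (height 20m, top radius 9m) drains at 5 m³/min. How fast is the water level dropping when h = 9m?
2000/(6561π) ≈ 0.09703 m/min

r/h = 9/20, so r = (9/20)h
V = (1/3)πr²h = (1/3)π((9/20)h)²h = (27/400)πh³
dV/dh = (81/400)πh²
dh/dt = (dV/dt)/(dV/dh) = -5/((81/400)π·9²) = -2000/(6561π) m/min
The level is dropping at 2000/(6561π) ≈ 0.09703 m/min.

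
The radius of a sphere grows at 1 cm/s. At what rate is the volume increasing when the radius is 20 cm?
1600π cm³/s

V = (4/3)πr³
dV/dt = dV/dr · dr/dt = 4πr² · 1
At r = 20: dV/dt = 1600π cm³/s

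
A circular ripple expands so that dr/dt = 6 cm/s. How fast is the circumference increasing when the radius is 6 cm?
12π cm/s

C = 2πr
dC/dt = 2π · dr/dt = 2π · 6 = 12π cm/s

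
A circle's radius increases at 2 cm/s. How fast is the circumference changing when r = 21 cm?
4π cm/s

C = 2πr
dC/dt = 2π · dr/dt = 2π · 2 = 4π cm/s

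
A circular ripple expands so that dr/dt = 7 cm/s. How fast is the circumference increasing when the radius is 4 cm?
14π cm/s

C = 2πr
dC/dt = 2π · dr/dt = 2π · 7 = 14π cm/s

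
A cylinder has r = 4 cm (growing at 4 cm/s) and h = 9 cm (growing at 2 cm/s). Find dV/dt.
320π cm³/s

V = πr²h
dV/dt = 2πrh·dr/dt + πr²·dh/dt
= 2π(4)(9)(4) + π(4)²(2)
= 320π cm³/s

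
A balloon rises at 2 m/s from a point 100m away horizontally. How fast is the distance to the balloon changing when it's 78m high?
78√4021/4021 ≈ 1.23 m/s

z² = 100² + y²
z = √(100² + 78²) = 2√4021
dz/dt = y/z · dy/dt = 78/(2√4021) · 2 = 78√4021/4021 ≈ 1.23 m/s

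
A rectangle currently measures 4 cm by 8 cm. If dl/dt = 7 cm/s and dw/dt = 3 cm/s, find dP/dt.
20 cm/s

P = 2(l + w)
dP/dt = 2(dl/dt + dw/dt) = 2(7 + 3) = 20 cm/s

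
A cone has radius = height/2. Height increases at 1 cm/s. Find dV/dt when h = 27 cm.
729π/4 cm³/s

V = (1/3)π(h/2)²h = πh³/12
dV/dt = πh²/4 · 1
At h = 27: dV/dt = 729π/4 cm³/s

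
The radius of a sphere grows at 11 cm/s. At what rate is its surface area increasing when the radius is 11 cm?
968π cm²/s

S = 4πr²
dS/dt = dS/dr · dr/dt = 8πr · 11
At r = 11: dS/dt = 968π cm²/s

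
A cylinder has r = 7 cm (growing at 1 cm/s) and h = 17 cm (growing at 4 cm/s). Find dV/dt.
434π cm³/s

V = πr²h
dV/dt = 2πrh·dr/dt + πr²·dh/dt
= 2π(7)(17)(1) + π(7)²(4)
= 434π cm³/s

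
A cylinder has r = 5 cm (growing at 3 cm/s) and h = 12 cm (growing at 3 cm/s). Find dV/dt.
435π cm³/s

V = πr²h
dV/dt = 2πrh·dr/dt + πr²·dh/dt
= 2π(5)(12)(3) + π(5)²(3)
= 435π cm³/s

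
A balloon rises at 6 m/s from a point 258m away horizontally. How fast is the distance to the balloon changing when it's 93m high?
186√8357/8357 ≈ 2.035 m/s

z² = 258² + y²
z = √(258² + 93²) = 3√8357
dz/dt = y/z · dy/dt = 93/(3√8357) · 6 = 186√8357/8357 ≈ 2.035 m/s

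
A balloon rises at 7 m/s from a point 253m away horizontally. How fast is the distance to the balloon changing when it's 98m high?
686√73613/73613 ≈ 2.528 m/s

z² = 253² + y²
z = √(253² + 98²) = √73613
dz/dt = y/z · dy/dt = 98/√73613 · 7 = 686√73613/73613 ≈ 2.528 m/s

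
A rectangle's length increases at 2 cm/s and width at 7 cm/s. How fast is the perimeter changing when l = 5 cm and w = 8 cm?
18 cm/s

P = 2(l + w)
dP/dt = 2(dl/dt + dw/dt) = 2(2 + 7) = 18 cm/s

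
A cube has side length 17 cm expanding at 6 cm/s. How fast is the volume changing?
5202 cm³/s

V = s³
dV/dt = 3s² · ds/dt = 3·17²·6 = 5202 cm³/s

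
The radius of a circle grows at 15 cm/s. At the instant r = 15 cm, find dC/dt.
30π cm/s

C = 2πr
dC/dt = 2π · dr/dt = 2π · 15 = 30π cm/s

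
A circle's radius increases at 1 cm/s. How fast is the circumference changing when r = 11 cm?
2π cm/s

C = 2πr
dC/dt = 2π · dr/dt = 2π · 1 = 2π cm/s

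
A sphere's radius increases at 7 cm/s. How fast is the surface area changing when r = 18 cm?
1008π cm²/s

S = 4πr²
dS/dt = dS/dr · dr/dt = 8πr · 7
At r = 18: dS/dt = 1008π cm²/s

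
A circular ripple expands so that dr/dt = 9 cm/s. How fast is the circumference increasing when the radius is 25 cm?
18π cm/s

C = 2πr
dC/dt = 2π · dr/dt = 2π · 9 = 18π cm/s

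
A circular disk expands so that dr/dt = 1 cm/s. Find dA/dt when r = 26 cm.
52π cm²/s

A = πr²
dA/dt = 2πr · dr/dt = 2π(26)(1) = 52π cm²/s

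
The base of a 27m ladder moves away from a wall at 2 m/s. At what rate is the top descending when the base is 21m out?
7√2/4 ≈ 2.475 m/s

x² + y² = 27²
2x·dx/dt + 2y·dy/dt = 0
dy/dt = -x/y · dx/dt = -21/(12√2) · 2 = -7√2/4 m/s
The top is descending at 7√2/4 ≈ 2.475 m/s.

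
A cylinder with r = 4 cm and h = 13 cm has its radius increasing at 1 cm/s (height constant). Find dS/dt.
42π cm²/s

S = 2πrh + 2πr² (lateral + bases)
dS/dt = (2πh + 4πr)·dr/dt = (2π·13 + 4π·4)·1
= 42π cm²/s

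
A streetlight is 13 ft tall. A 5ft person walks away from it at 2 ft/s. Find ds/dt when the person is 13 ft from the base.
5/4 ft/s

By similar triangles: 13/(x+s) = 5/s
Solving: s = 5x/8
ds/dt = 5/8 · dx/dt = 5/8 · 2 = 5/4 ft/s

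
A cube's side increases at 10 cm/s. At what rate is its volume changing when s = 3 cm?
270 cm³/s

V = s³
dV/dt = 3s² · ds/dt = 3·3²·10 = 270 cm³/s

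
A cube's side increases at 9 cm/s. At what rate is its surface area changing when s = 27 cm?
2916 cm²/s

A = 6s²
dA/dt = 12s · ds/dt = 12·27·9 = 2916 cm²/s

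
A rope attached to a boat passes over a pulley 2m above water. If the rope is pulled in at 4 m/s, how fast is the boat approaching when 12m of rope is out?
24√35/35 ≈ 4.057 m/s

rope² = x² + 2²
x = √(12² - 2²) = 2√35
dx/dt = (rope/x) · d(rope)/dt = (12/(2√35)) · (-4) = -24√35/35 m/s
The boat approaches at 24√35/35 ≈ 4.057 m/s.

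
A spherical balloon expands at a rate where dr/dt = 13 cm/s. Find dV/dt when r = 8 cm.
3328π cm³/s

V = (4/3)πr³
dV/dt = dV/dr · dr/dt = 4πr² · 13
At r = 8: dV/dt = 3328π cm³/s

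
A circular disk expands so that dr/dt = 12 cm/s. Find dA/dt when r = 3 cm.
72π cm²/s

A = πr²
dA/dt = 2πr · dr/dt = 2π(3)(12) = 72π cm²/s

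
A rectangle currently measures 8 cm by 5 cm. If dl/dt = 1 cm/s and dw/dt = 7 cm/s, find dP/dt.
16 cm/s

P = 2(l + w)
dP/dt = 2(dl/dt + dw/dt) = 2(1 + 7) = 16 cm/s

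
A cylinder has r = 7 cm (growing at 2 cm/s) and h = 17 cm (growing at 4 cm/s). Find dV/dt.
672π cm³/s

V = πr²h
dV/dt = 2πrh·dr/dt + πr²·dh/dt
= 2π(7)(17)(2) + π(7)²(4)
= 672π cm³/s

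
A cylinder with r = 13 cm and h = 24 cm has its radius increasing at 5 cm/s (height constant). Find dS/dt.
500π cm²/s

S = 2πrh + 2πr² (lateral + bases)
dS/dt = (2πh + 4πr)·dr/dt = (2π·24 + 4π·13)·5
= 500π cm²/s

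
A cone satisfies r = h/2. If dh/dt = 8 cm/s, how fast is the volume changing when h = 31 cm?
1922π cm³/s

V = (1/3)π(h/2)²h = πh³/12
dV/dt = πh²/4 · 8
At h = 31: dV/dt = 1922π cm³/s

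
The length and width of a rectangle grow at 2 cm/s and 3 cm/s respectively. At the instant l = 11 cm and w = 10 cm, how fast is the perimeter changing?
10 cm/s

P = 2(l + w)
dP/dt = 2(dl/dt + dw/dt) = 2(2 + 3) = 10 cm/s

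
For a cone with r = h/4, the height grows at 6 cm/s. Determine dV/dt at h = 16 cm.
96π cm³/s

V = (1/3)π(h/4)²h = πh³/48
dV/dt = πh²/16 · 6
At h = 16: dV/dt = 96π cm³/s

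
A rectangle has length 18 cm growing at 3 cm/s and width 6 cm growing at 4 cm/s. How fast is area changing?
90 cm²/s

A = lw
dA/dt = w·dl/dt + l·dw/dt = 6·3 + 18·4 = 90 cm²/s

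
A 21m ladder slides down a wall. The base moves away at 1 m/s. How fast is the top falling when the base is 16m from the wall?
16√185/185 ≈ 1.176 m/s

x² + y² = 21²
2x·dx/dt + 2y·dy/dt = 0
dy/dt = -x/y · dx/dt = -16/√185 · 1 = -16√185/185 m/s
The top is descending at 16√185/185 ≈ 1.176 m/s.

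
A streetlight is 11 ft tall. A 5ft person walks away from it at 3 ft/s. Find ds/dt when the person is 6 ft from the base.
5/2 ft/s

By similar triangles: 11/(x+s) = 5/s
Solving: s = 5x/6
ds/dt = 5/6 · dx/dt = 5/6 · 3 = 5/2 ft/s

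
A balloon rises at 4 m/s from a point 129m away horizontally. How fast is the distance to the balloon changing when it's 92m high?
368√25105/25105 ≈ 2.323 m/s

z² = 129² + y²
z = √(129² + 92²) = √25105
dz/dt = y/z · dy/dt = 92/√25105 · 4 = 368√25105/25105 ≈ 2.323 m/s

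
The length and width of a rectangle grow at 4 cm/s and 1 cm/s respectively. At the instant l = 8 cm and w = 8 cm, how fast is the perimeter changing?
10 cm/s

P = 2(l + w)
dP/dt = 2(dl/dt + dw/dt) = 2(4 + 1) = 10 cm/s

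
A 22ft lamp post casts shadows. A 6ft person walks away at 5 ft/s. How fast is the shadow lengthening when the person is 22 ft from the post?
15/8 ft/s

By similar triangles: 22/(x+s) = 6/s
Solving: s = 6x/16
ds/dt = 6/16 · dx/dt = 3/8 · 5 = 15/8 ft/s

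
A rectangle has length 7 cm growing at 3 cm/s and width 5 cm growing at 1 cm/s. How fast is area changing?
22 cm²/s

A = lw
dA/dt = w·dl/dt + l·dw/dt = 5·3 + 7·1 = 22 cm²/s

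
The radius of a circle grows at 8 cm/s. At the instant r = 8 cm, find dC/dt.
16π cm/s

C = 2πr
dC/dt = 2π · dr/dt = 2π · 8 = 16π cm/s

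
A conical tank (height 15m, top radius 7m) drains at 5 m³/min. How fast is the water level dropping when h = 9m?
125/(441π) ≈ 0.09022 m/min

r/h = 7/15, so r = (7/15)h
V = (1/3)πr²h = (1/3)π((7/15)h)²h = (49/675)πh³
dV/dh = (49/225)πh²
dh/dt = (dV/dt)/(dV/dh) = -5/((49/225)π·9²) = -125/(441π) m/min
The level is dropping at 125/(441π) ≈ 0.09022 m/min.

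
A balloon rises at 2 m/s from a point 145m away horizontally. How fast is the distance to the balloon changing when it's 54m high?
108√23941/23941 ≈ 0.698 m/s

z² = 145² + y²
z = √(145² + 54²) = √23941
dz/dt = y/z · dy/dt = 54/√23941 · 2 = 108√23941/23941 ≈ 0.698 m/s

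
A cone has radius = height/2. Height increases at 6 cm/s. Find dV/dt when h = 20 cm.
600π cm³/s

V = (1/3)π(h/2)²h = πh³/12
dV/dt = πh²/4 · 6
At h = 20: dV/dt = 600π cm³/s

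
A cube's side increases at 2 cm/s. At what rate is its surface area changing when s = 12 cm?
288 cm²/s

A = 6s²
dA/dt = 12s · ds/dt = 12·12·2 = 288 cm²/s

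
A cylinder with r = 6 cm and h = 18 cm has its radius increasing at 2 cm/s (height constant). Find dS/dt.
120π cm²/s

S = 2πrh + 2πr² (lateral + bases)
dS/dt = (2πh + 4πr)·dr/dt = (2π·18 + 4π·6)·2
= 120π cm²/s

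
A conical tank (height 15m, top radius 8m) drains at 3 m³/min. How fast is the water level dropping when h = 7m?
675/(3136π) ≈ 0.06851 m/min

r/h = 8/15, so r = (8/15)h
V = (1/3)πr²h = (1/3)π((8/15)h)²h = (64/675)πh³
dV/dh = (64/225)πh²
dh/dt = (dV/dt)/(dV/dh) = -3/((64/225)π·7²) = -675/(3136π) m/min
The level is dropping at 675/(3136π) ≈ 0.06851 m/min.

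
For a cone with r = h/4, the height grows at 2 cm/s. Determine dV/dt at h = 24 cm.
72π cm³/s

V = (1/3)π(h/4)²h = πh³/48
dV/dt = πh²/16 · 2
At h = 24: dV/dt = 72π cm³/s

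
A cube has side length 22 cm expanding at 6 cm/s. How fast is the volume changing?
8712 cm³/s

V = s³
dV/dt = 3s² · ds/dt = 3·22²·6 = 8712 cm³/s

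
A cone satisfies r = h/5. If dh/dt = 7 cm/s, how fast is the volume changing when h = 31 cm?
6727π/25 cm³/s

V = (1/3)π(h/5)²h = πh³/75
dV/dt = πh²/25 · 7
At h = 31: dV/dt = 6727π/25 cm³/s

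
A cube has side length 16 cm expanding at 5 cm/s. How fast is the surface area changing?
960 cm²/s

A = 6s²
dA/dt = 12s · ds/dt = 12·16·5 = 960 cm²/s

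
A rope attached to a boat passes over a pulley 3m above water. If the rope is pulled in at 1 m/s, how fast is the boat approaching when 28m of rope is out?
28√31/155 ≈ 1.006 m/s

rope² = x² + 3²
x = √(28² - 3²) = 5√31
dx/dt = (rope/x) · d(rope)/dt = (28/(5√31)) · (-1) = -28√31/155 m/s
The boat approaches at 28√31/155 ≈ 1.006 m/s.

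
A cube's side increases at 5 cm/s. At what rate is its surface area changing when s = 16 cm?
960 cm²/s

A = 6s²
dA/dt = 12s · ds/dt = 12·16·5 = 960 cm²/s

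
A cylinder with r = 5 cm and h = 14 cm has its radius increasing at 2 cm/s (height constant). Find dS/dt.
96π cm²/s

S = 2πrh + 2πr² (lateral + bases)
dS/dt = (2πh + 4πr)·dr/dt = (2π·14 + 4π·5)·2
= 96π cm²/s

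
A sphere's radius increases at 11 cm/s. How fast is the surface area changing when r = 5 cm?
440π cm²/s

S = 4πr²
dS/dt = dS/dr · dr/dt = 8πr · 11
At r = 5: dS/dt = 440π cm²/s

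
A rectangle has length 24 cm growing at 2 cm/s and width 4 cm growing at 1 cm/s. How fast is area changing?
32 cm²/s

A = lw
dA/dt = w·dl/dt + l·dw/dt = 4·2 + 24·1 = 32 cm²/s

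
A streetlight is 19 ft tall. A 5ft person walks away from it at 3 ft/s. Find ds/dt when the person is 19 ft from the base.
15/14 ft/s

By similar triangles: 19/(x+s) = 5/s
Solving: s = 5x/14
ds/dt = 5/14 · dx/dt = 5/14 · 3 = 15/14 ft/s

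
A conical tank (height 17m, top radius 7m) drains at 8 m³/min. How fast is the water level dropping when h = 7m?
2312/(2401π) ≈ 0.3065 m/min

r/h = 7/17, so r = (7/17)h
V = (1/3)πr²h = (1/3)π((7/17)h)²h = (49/867)πh³
dV/dh = (49/289)πh²
dh/dt = (dV/dt)/(dV/dh) = -8/((49/289)π·7²) = -2312/(2401π) m/min
The level is dropping at 2312/(2401π) ≈ 0.3065 m/min.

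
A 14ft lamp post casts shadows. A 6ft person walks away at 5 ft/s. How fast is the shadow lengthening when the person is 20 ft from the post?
15/4 ft/s

By similar triangles: 14/(x+s) = 6/s
Solving: s = 6x/8
ds/dt = 6/8 · dx/dt = 3/4 · 5 = 15/4 ft/s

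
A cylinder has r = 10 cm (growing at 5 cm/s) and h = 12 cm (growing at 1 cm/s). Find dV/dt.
1300π cm³/s

V = πr²h
dV/dt = 2πrh·dr/dt + πr²·dh/dt
= 2π(10)(12)(5) + π(10)²(1)
= 1300π cm³/s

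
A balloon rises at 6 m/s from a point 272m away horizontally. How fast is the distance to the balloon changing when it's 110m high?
330√21521/21521 ≈ 2.249 m/s

z² = 272² + y²
z = √(272² + 110²) = 2√21521
dz/dt = y/z · dy/dt = 110/(2√21521) · 6 = 330√21521/21521 ≈ 2.249 m/s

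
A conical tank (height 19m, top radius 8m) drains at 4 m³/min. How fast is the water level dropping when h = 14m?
361/(3136π) ≈ 0.03664 m/min

r/h = 8/19, so r = (8/19)h
V = (1/3)πr²h = (1/3)π((8/19)h)²h = (64/1083)πh³
dV/dh = (64/361)πh²
dh/dt = (dV/dt)/(dV/dh) = -4/((64/361)π·14²) = -361/(3136π) m/min
The level is dropping at 361/(3136π) ≈ 0.03664 m/min.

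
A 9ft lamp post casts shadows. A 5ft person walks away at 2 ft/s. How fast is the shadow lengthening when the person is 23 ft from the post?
5/2 ft/s

By similar triangles: 9/(x+s) = 5/s
Solving: s = 5x/4
ds/dt = 5/4 · dx/dt = 5/4 · 2 = 5/2 ft/s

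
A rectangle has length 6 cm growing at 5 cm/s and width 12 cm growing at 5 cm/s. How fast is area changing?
90 cm²/s

A = lw
dA/dt = w·dl/dt + l·dw/dt = 12·5 + 6·5 = 90 cm²/s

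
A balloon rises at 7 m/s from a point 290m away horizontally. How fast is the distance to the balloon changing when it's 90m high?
63√922/922 ≈ 2.075 m/s

z² = 290² + y²
z = √(290² + 90²) = 10√922
dz/dt = y/z · dy/dt = 90/(10√922) · 7 = 63√922/922 ≈ 2.075 m/s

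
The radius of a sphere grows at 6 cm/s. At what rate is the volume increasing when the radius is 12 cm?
3456π cm³/s

V = (4/3)πr³
dV/dt = dV/dr · dr/dt = 4πr² · 6
At r = 12: dV/dt = 3456π cm³/s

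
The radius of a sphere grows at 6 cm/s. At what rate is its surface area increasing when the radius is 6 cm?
288π cm²/s

S = 4πr²
dS/dt = dS/dr · dr/dt = 8πr · 6
At r = 6: dS/dt = 288π cm²/s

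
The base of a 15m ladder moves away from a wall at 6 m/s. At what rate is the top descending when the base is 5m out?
3√2/2 ≈ 2.121 m/s

x² + y² = 15²
2x·dx/dt + 2y·dy/dt = 0
dy/dt = -x/y · dx/dt = -5/(10√2) · 6 = -3√2/2 m/s
The top is descending at 3√2/2 ≈ 2.121 m/s.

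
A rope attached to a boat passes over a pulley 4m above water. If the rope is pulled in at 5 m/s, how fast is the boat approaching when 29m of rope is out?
29√33/33 ≈ 5.048 m/s

rope² = x² + 4²
x = √(29² - 4²) = 5√33
dx/dt = (rope/x) · d(rope)/dt = (29/(5√33)) · (-5) = -29√33/33 m/s
The boat approaches at 29√33/33 ≈ 5.048 m/s.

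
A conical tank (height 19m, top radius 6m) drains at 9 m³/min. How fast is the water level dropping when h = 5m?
361/(100π) ≈ 1.149 m/min

r/h = 6/19, so r = (6/19)h
V = (1/3)πr²h = (1/3)π((6/19)h)²h = (12/361)πh³
dV/dh = (36/361)πh²
dh/dt = (dV/dt)/(dV/dh) = -9/((36/361)π·5²) = -361/(100π) m/min
The level is dropping at 361/(100π) ≈ 1.149 m/min.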